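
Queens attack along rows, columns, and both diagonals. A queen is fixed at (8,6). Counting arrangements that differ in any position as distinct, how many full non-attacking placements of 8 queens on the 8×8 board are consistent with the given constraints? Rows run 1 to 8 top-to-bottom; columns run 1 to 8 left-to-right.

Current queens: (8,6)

Branch on row 1: col 1 → 0; col 2 → 0; col 3 → 5; col 4 → 4; col 5 → 3; col 7 → 2; col 8 → 2.
Sum: 0 + 0 + 5 + 4 + 3 + 2 + 2 = 16.

16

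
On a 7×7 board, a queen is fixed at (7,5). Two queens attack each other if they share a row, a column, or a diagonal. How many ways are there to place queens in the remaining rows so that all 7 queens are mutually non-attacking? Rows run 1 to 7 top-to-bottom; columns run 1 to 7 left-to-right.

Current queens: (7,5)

6

Branch on row 1: col 1 → 1; col 2 → 1; col 3 → 2; col 4 → 1; col 6 → 0; col 7 → 1.
Sum: 1 + 1 + 2 + 1 + 0 + 1 = 6.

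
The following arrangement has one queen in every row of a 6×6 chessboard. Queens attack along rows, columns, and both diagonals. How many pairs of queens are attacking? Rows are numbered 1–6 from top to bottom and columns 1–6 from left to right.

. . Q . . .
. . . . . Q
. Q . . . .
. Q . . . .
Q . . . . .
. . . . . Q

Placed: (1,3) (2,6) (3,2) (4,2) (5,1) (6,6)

Same column: (2,6)–(6,6) (column 6); (3,2)–(4,2) (column 2).
Same diagonal: (4,2)–(5,1) (|4−5| = |2−1| = 1).
Total attacking pairs: 3.

3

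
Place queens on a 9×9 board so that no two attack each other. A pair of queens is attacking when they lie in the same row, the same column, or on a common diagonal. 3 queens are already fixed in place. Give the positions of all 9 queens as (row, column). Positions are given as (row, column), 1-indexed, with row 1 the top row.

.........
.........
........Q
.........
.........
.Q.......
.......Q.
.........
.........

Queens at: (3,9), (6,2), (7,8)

(1,3) (2,7) (3,9) (4,1) (5,5) (6,2) (7,8) (8,6) (9,4)

Row 1: attacked by (3,9)→{7,9}; (6,2)→{2,7}; (7,8)→{2,8}. Safe: 1, 3, 4, 5, 6. Place at column 3.
Row 2: attacked by (1,3)→{2,3,4}; (3,9)→{8,9}; (6,2)→{2,6}; (7,8)→{3,8}. Safe: 1, 5, 7. Place at column 7.
Row 4: attacked by (1,3)→{3,6}; (2,7)→{5,7,9}; (3,9)→{8,9}; (6,2)→{2,4}; (7,8)→{5,8}. Safe: 1. Place at column 1.
Row 5: attacked by (1,3)→{3,7}; (2,7)→{4,7}; (3,9)→{7,9}; (4,1)→{1,2}; (6,2)→{1,2,3}; (7,8)→{6,8}. Safe: 5. Place at column 5.
Row 8: attacked by (1,3)→{3}; (2,7)→{1,7}; (3,9)→{4,9}; (4,1)→{1,5}; (5,5)→{2,5,8}; (6,2)→{2,4}; (7,8)→{7,8,9}. Safe: 6. Place at column 6.
Row 9: attacked by (1,3)→{3}; (2,7)→{7}; (3,9)→{3,9}; (4,1)→{1,6}; (5,5)→{1,5,9}; (6,2)→{2,5}; (7,8)→{6,8}; (8,6)→{5,6,7}. Safe: 4. Place at column 4.
Columns [3, 7, 9, 1, 5, 2, 8, 6, 4], r−c [-2, -5, -6, 3, 0, 4, -1, 2, 5], r+c [4, 9, 12, 5, 10, 8, 15, 14, 13] are all distinct, so no two queens attack.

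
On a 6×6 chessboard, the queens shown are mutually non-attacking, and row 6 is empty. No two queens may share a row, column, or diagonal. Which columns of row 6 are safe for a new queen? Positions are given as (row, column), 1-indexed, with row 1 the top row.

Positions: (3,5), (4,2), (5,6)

columns 1, 3

(3,5) attacks row 6 at column 5 and diagonals 2.
(4,2) attacks row 6 at column 2 and diagonals 4.
(5,6) attacks row 6 at column 6 and diagonals 5.
Attacked columns: {2, 4, 5, 6}. Safe: {1, 3}.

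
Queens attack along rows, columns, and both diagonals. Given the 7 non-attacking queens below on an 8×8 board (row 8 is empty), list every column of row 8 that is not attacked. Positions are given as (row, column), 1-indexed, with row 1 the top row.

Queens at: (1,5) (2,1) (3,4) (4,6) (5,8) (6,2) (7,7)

columns 3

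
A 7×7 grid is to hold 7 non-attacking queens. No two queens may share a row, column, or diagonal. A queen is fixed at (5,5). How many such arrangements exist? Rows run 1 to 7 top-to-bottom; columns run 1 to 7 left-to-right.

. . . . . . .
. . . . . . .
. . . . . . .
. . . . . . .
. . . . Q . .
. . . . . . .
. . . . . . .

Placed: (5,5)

Branch on row 1: col 2 → 1; col 3 → 2; col 4 → 1; col 6 → 1; col 7 → 1.
Sum: 1 + 2 + 1 + 1 + 1 = 6.

6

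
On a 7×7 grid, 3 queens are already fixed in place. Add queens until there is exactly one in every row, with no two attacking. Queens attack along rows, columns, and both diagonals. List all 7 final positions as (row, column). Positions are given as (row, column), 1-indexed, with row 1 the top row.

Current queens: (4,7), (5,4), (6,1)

Row 1: attacked by (4,7)→{4,7}; (5,4)→{4}; (6,1)→{1,6}. Safe: 2, 3, 5. Place at column 2.
Row 2: attacked by (1,2)→{1,2,3}; (4,7)→{5,7}; (5,4)→{1,4,7}; (6,1)→{1,5}. Safe: 6. Place at column 6.
Row 3: attacked by (1,2)→{2,4}; (2,6)→{5,6,7}; (4,7)→{6,7}; (5,4)→{2,4,6}; (6,1)→{1,4}. Safe: 3. Place at column 3.
Row 7: attacked by (1,2)→{2}; (2,6)→{1,6}; (3,3)→{3,7}; (4,7)→{4,7}; (5,4)→{2,4,6}; (6,1)→{1,2}. Safe: 5. Place at column 5.
Columns [2, 6, 3, 7, 4, 1, 5], r−c [-1, -4, 0, -3, 1, 5, 2], r+c [3, 8, 6, 11, 9, 7, 12] are all distinct, so no two queens attack.

(1,2) (2,6) (3,3) (4,7) (5,4) (6,1) (7,5)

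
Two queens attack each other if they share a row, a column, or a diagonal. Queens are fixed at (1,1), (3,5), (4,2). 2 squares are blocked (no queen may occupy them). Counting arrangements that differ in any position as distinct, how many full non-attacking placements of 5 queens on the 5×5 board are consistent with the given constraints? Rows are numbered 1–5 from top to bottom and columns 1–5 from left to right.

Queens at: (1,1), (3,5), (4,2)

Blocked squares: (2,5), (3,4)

Branch on row 2: col 3 → 1.
Sum: 1 = 1.

1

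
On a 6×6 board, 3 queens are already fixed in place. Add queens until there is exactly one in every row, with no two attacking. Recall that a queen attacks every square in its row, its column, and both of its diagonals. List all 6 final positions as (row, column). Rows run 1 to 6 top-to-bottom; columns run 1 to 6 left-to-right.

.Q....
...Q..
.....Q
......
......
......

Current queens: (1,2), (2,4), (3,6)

(1,2) (2,4) (3,6) (4,1) (5,3) (6,5)

Row 4: attacked by (1,2)→{2,5}; (2,4)→{2,4,6}; (3,6)→{5,6}. Safe: 1, 3. Place at column 1.
Row 5: attacked by (1,2)→{2,6}; (2,4)→{1,4}; (3,6)→{4,6}; (4,1)→{1,2}. Safe: 3, 5. Place at column 3.
Row 6: attacked by (1,2)→{2}; (2,4)→{4}; (3,6)→{3,6}; (4,1)→{1,3}; (5,3)→{2,3,4}. Safe: 5. Place at column 5.
Columns [2, 4, 6, 1, 3, 5], r−c [-1, -2, -3, 3, 2, 1], r+c [3, 6, 9, 5, 8, 11] are all distinct, so no two queens attack.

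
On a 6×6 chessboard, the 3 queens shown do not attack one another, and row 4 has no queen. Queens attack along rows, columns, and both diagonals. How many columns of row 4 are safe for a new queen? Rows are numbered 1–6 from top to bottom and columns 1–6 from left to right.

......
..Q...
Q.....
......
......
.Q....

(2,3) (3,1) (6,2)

1

(2,3) attacks row 4 at column 3 and diagonals 1, 5.
(3,1) attacks row 4 at column 1 and diagonals 2.
(6,2) attacks row 4 at column 2 and diagonals 4.
Attacked columns: {1, 2, 3, 4, 5}. Safe: {6}.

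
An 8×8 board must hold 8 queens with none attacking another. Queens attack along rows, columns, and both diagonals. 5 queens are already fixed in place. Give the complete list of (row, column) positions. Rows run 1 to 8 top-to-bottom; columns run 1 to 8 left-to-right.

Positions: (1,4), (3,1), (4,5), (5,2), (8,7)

(1,4) (2,6) (3,1) (4,5) (5,2) (6,8) (7,3) (8,7)

Row 2: attacked by (1,4)→{3,4,5}; (3,1)→{1,2}; (4,5)→{3,5,7}; (5,2)→{2,5}; (8,7)→{1,7}. Safe: 6, 8. Place at column 6.
Row 6: attacked by (1,4)→{4}; (2,6)→{2,6}; (3,1)→{1,4}; (4,5)→{3,5,7}; (5,2)→{1,2,3}; (8,7)→{5,7}. Safe: 8. Place at column 8.
Row 7: attacked by (1,4)→{4}; (2,6)→{1,6}; (3,1)→{1,5}; (4,5)→{2,5,8}; (5,2)→{2,4}; (6,8)→{7,8}; (8,7)→{6,7,8}. Safe: 3. Place at column 3.
Columns [4, 6, 1, 5, 2, 8, 3, 7], r−c [-3, -4, 2, -1, 3, -2, 4, 1], r+c [5, 8, 4, 9, 7, 14, 10, 15] are all distinct, so no two queens attack.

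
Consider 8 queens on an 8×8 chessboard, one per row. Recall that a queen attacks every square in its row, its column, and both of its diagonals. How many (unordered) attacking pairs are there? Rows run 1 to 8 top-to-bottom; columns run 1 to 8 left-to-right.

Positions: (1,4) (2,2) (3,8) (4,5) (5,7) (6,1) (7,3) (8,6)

0

All columns are distinct and no two queens satisfy |Δrow| = |Δcol|, so no pair attacks.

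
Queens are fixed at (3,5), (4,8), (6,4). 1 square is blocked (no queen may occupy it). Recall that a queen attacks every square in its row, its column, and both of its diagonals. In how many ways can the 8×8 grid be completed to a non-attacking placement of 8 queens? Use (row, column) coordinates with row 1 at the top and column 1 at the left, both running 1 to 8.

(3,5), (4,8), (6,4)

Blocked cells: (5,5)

3

Branch on row 1: col 1 → 1; col 2 → 1; col 6 → 1.
Sum: 1 + 1 + 1 = 3.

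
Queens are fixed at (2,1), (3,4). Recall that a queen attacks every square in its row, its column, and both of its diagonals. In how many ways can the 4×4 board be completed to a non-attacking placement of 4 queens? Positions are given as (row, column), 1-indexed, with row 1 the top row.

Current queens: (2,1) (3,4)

Branch on row 1: col 3 → 1.
Sum: 1 = 1.

1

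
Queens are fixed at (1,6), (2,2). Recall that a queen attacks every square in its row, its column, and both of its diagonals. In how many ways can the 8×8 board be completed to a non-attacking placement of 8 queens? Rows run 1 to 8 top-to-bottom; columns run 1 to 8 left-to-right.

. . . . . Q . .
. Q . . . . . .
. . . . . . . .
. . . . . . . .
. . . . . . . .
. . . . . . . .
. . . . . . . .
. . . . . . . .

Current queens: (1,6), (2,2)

2

Branch on row 3: col 5 → 0; col 7 → 2.
Sum: 0 + 2 = 2.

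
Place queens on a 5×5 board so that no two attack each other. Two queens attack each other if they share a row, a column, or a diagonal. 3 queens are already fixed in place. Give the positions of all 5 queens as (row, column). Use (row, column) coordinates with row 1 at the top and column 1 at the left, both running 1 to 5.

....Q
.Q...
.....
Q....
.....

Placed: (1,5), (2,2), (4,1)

(1,5) (2,2) (3,4) (4,1) (5,3)

Row 3: attacked by (1,5)→{3,5}; (2,2)→{1,2,3}; (4,1)→{1,2}. Safe: 4. Place at column 4.
Row 5: attacked by (1,5)→{1,5}; (2,2)→{2,5}; (3,4)→{2,4}; (4,1)→{1,2}. Safe: 3. Place at column 3.
Columns [5, 2, 4, 1, 3], r−c [-4, 0, -1, 3, 2], r+c [6, 4, 7, 5, 8] are all distinct, so no two queens attack.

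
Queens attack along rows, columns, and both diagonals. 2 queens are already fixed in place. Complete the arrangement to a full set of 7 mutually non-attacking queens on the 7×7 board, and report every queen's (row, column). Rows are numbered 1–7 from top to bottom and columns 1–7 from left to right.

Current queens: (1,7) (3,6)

(1,7) (2,3) (3,6) (4,2) (5,5) (6,1) (7,4)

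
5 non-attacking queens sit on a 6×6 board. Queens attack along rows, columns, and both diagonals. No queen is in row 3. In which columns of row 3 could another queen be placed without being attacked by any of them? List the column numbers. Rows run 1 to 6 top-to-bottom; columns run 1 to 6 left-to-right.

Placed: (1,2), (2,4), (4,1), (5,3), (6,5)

(1,2) attacks row 3 at column 2 and diagonals 4.
(2,4) attacks row 3 at column 4 and diagonals 3, 5.
(4,1) attacks row 3 at column 1 and diagonals 2.
(5,3) attacks row 3 at column 3 and diagonals 1, 5.
(6,5) attacks row 3 at column 5 and diagonals 2.
Attacked columns: {1, 2, 3, 4, 5}. Safe: {6}.

columns 6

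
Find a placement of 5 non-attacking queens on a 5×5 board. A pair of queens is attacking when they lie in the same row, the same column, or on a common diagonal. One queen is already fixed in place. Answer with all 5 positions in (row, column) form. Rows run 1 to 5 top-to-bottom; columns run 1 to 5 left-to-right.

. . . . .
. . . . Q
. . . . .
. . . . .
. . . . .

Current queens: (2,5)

Row 1: attacked by (2,5)→{4,5}. Safe: 1, 2, 3. Place at column 3.
Row 3: attacked by (1,3)→{1,3,5}; (2,5)→{4,5}. Safe: 2. Place at column 2.
Row 4: attacked by (1,3)→{3}; (2,5)→{3,5}; (3,2)→{1,2,3}. Safe: 4. Place at column 4.
Row 5: attacked by (1,3)→{3}; (2,5)→{2,5}; (3,2)→{2,4}; (4,4)→{3,4,5}. Safe: 1. Place at column 1.
Columns [3, 5, 2, 4, 1], r−c [-2, -3, 1, 0, 4], r+c [4, 7, 5, 8, 6] are all distinct, so no two queens attack.

(1,3) (2,5) (3,2) (4,4) (5,1)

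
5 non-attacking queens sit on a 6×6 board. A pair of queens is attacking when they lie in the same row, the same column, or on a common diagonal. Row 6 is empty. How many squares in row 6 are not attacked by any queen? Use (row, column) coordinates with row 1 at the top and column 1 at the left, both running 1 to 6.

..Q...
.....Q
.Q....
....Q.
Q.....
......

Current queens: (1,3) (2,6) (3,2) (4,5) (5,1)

(1,3) attacks row 6 at column 3.
(2,6) attacks row 6 at column 6 and diagonals 2.
(3,2) attacks row 6 at column 2 and diagonals 5.
(4,5) attacks row 6 at column 5 and diagonals 3.
(5,1) attacks row 6 at column 1 and diagonals 2.
Attacked columns: {1, 2, 3, 5, 6}. Safe: {4}.

1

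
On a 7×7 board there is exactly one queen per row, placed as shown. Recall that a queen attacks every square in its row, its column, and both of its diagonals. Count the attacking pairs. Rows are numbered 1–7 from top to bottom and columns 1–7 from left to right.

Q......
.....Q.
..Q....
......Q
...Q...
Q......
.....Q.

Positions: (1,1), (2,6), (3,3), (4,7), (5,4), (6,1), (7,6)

4

Same column: (1,1)–(6,1) (column 1); (2,6)–(7,6) (column 6).
Same diagonal: (1,1)–(3,3) (|1−3| = |1−3| = 2); (5,4)–(7,6) (|5−7| = |4−6| = 2).
Total attacking pairs: 4.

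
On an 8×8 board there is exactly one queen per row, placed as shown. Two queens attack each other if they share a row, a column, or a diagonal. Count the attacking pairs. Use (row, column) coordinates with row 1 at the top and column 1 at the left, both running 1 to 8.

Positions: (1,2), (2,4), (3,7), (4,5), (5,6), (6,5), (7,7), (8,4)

7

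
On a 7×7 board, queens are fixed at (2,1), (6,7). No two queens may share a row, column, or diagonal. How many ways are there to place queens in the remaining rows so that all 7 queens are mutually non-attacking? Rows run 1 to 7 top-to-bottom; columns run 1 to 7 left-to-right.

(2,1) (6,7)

Branch on row 1: col 3 → 2; col 4 → 1; col 5 → 1; col 6 → 0.
Sum: 2 + 1 + 1 + 0 = 4.

4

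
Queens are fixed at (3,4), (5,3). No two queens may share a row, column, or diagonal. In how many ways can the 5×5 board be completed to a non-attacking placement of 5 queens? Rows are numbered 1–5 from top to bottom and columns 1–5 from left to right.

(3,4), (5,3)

Branch on row 1: col 1 → 0; col 5 → 1.
Sum: 0 + 1 = 1.

1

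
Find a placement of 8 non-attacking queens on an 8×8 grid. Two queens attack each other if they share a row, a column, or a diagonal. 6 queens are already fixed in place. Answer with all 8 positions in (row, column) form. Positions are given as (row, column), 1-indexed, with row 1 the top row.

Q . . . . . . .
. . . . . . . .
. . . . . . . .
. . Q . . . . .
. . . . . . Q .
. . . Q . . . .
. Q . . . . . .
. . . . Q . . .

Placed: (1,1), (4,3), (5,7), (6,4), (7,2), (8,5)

(1,1) (2,6) (3,8) (4,3) (5,7) (6,4) (7,2) (8,5)

Row 2: attacked by (1,1)→{1,2}; (4,3)→{1,3,5}; (5,7)→{4,7}; (6,4)→{4,8}; (7,2)→{2,7}; (8,5)→{5}. Safe: 6. Place at column 6.
Row 3: attacked by (1,1)→{1,3}; (2,6)→{5,6,7}; (4,3)→{2,3,4}; (5,7)→{5,7}; (6,4)→{1,4,7}; (7,2)→{2,6}; (8,5)→{5}. Safe: 8. Place at column 8.
Columns [1, 6, 8, 3, 7, 4, 2, 5], r−c [0, -4, -5, 1, -2, 2, 5, 3], r+c [2, 8, 11, 7, 12, 10, 9, 13] are all distinct, so no two queens attack.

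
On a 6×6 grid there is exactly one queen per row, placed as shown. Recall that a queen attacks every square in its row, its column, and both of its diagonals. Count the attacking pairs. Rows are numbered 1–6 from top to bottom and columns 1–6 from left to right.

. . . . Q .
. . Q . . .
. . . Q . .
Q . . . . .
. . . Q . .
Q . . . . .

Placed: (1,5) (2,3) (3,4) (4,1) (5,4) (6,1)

Same column: (3,4)–(5,4) (column 4); (4,1)–(6,1) (column 1).
Same diagonal: (2,3)–(3,4) (|2−3| = |3−4| = 1); (2,3)–(4,1) (|2−4| = |3−1| = 2); (3,4)–(6,1) (|3−6| = |4−1| = 3).
Total attacking pairs: 5.

5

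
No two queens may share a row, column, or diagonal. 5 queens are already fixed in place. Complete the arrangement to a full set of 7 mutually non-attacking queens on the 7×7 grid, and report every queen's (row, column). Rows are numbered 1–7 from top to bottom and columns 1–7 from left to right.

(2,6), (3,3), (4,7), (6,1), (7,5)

Row 1: attacked by (2,6)→{5,6,7}; (3,3)→{1,3,5}; (4,7)→{4,7}; (6,1)→{1,6}; (7,5)→{5}. Safe: 2. Place at column 2.
Row 5: attacked by (1,2)→{2,6}; (2,6)→{3,6}; (3,3)→{1,3,5}; (4,7)→{6,7}; (6,1)→{1,2}; (7,5)→{3,5,7}. Safe: 4. Place at column 4.
Columns [2, 6, 3, 7, 4, 1, 5], r−c [-1, -4, 0, -3, 1, 5, 2], r+c [3, 8, 6, 11, 9, 7, 12] are all distinct, so no two queens attack.

(1,2) (2,6) (3,3) (4,7) (5,4) (6,1) (7,5)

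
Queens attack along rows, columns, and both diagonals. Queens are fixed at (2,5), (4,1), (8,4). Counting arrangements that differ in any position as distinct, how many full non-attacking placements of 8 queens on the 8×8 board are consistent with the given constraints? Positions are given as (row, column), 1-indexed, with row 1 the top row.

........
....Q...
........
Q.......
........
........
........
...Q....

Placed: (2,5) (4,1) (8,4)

Branch on row 1: col 2 → 1; col 3 → 0; col 7 → 1; col 8 → 0.
Sum: 1 + 0 + 1 + 0 = 2.

2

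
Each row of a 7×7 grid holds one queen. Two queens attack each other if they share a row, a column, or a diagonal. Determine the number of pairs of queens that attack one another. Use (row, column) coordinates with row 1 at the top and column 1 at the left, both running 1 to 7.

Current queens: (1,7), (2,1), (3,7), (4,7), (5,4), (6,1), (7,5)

5

Same column: (1,7)–(3,7) (column 7); (1,7)–(4,7) (column 7); (2,1)–(6,1) (column 1); (3,7)–(4,7) (column 7).
Same diagonal: (2,1)–(5,4) (|2−5| = |1−4| = 3).
Total attacking pairs: 5.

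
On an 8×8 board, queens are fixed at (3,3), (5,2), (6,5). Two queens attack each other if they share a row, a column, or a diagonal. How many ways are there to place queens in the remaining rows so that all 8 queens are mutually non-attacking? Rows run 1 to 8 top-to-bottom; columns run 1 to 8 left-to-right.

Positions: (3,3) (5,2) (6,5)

1

Branch on row 1: col 4 → 1; col 7 → 0; col 8 → 0.
Sum: 1 + 0 + 0 = 1.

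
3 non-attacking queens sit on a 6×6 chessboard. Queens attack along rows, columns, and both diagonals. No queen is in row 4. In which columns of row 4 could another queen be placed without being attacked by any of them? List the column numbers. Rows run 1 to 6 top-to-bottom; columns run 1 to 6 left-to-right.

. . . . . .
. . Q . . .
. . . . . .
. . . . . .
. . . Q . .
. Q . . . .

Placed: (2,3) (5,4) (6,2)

columns 6

(2,3) attacks row 4 at column 3 and diagonals 1, 5.
(5,4) attacks row 4 at column 4 and diagonals 3, 5.
(6,2) attacks row 4 at column 2 and diagonals 4.
Attacked columns: {1, 2, 3, 4, 5}. Safe: {6}.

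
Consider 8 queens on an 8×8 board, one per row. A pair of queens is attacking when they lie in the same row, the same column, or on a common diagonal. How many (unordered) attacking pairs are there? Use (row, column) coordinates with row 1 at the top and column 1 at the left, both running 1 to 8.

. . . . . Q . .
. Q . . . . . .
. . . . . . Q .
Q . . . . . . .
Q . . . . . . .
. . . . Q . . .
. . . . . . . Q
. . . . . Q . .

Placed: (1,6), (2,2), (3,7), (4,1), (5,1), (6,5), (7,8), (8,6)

2

Same column: (1,6)–(8,6) (column 6); (4,1)–(5,1) (column 1).
Total attacking pairs: 2.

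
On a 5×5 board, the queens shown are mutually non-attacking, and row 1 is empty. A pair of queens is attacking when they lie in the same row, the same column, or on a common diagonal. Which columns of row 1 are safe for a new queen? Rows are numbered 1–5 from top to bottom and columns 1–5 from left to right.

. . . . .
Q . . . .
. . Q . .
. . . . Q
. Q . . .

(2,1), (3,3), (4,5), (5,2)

(2,1) attacks row 1 at column 1 and diagonals 2.
(3,3) attacks row 1 at column 3 and diagonals 1, 5.
(4,5) attacks row 1 at column 5 and diagonals 2.
(5,2) attacks row 1 at column 2.
Attacked columns: {1, 2, 3, 5}. Safe: {4}.

columns 4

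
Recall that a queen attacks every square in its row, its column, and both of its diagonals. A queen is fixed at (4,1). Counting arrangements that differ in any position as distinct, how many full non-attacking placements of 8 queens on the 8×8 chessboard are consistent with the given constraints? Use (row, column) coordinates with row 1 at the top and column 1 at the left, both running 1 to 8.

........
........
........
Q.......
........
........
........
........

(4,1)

18

Branch on row 1: col 2 → 2; col 3 → 4; col 5 → 5; col 6 → 4; col 7 → 2; col 8 → 1.
Sum: 2 + 4 + 5 + 4 + 2 + 1 = 18.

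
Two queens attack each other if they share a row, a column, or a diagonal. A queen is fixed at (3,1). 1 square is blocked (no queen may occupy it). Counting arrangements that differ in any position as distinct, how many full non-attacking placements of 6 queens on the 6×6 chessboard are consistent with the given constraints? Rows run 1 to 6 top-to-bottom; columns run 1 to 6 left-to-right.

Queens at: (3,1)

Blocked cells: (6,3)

Branch on row 1: col 2 → 0; col 4 → 0; col 5 → 1; col 6 → 0.
Sum: 0 + 0 + 1 + 0 = 1.

1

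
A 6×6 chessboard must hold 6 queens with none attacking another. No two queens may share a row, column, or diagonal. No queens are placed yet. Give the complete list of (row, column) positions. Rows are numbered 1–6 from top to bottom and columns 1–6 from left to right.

Row 1: Safe: 1, 2, 3, 4, 5, 6. Place at column 5.
Row 2: attacked by (1,5)→{4,5,6}. Safe: 1, 2, 3. Place at column 3.
Row 3: attacked by (1,5)→{3,5}; (2,3)→{2,3,4}. Safe: 1, 6. Place at column 1.
Row 4: attacked by (1,5)→{2,5}; (2,3)→{1,3,5}; (3,1)→{1,2}. Safe: 4, 6. Place at column 6.
Row 5: attacked by (1,5)→{1,5}; (2,3)→{3,6}; (3,1)→{1,3}; (4,6)→{5,6}. Safe: 2, 4. Place at column 4.
Row 6: attacked by (1,5)→{5}; (2,3)→{3}; (3,1)→{1,4}; (4,6)→{4,6}; (5,4)→{3,4,5}. Safe: 2. Place at column 2.
Columns [5, 3, 1, 6, 4, 2], r−c [-4, -1, 2, -2, 1, 4], r+c [6, 5, 4, 10, 9, 8] are all distinct, so no two queens attack.

(1,5) (2,3) (3,1) (4,6) (5,4) (6,2)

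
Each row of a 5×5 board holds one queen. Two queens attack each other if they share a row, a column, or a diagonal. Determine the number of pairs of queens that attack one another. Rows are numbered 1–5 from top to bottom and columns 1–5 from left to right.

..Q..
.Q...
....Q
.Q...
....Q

5

Same column: (2,2)–(4,2) (column 2); (3,5)–(5,5) (column 5).
Same diagonal: (1,3)–(2,2) (|1−2| = |3−2| = 1); (1,3)–(3,5) (|1−3| = |3−5| = 2); (2,2)–(5,5) (|2−5| = |2−5| = 3).
Total attacking pairs: 5.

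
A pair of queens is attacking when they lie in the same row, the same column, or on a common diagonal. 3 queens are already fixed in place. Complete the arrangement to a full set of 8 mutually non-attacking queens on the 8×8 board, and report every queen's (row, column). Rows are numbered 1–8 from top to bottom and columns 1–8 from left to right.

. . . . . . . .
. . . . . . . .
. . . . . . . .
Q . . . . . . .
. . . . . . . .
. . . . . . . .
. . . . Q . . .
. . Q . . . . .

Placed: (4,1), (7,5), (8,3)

Row 1: attacked by (4,1)→{1,4}; (7,5)→{5}; (8,3)→{3}. Safe: 2, 6, 7, 8. Place at column 6.
Row 2: attacked by (1,6)→{5,6,7}; (4,1)→{1,3}; (7,5)→{5}; (8,3)→{3}. Safe: 2, 4, 8. Place at column 4.
Row 3: attacked by (1,6)→{4,6,8}; (2,4)→{3,4,5}; (4,1)→{1,2}; (7,5)→{1,5}; (8,3)→{3,8}. Safe: 7. Place at column 7.
Row 5: attacked by (1,6)→{2,6}; (2,4)→{1,4,7}; (3,7)→{5,7}; (4,1)→{1,2}; (7,5)→{3,5,7}; (8,3)→{3,6}. Safe: 8. Place at column 8.
Row 6: attacked by (1,6)→{1,6}; (2,4)→{4,8}; (3,7)→{4,7}; (4,1)→{1,3}; (5,8)→{7,8}; (7,5)→{4,5,6}; (8,3)→{1,3,5}. Safe: 2. Place at column 2.
Columns [6, 4, 7, 1, 8, 2, 5, 3], r−c [-5, -2, -4, 3, -3, 4, 2, 5], r+c [7, 6, 10, 5, 13, 8, 12, 11] are all distinct, so no two queens attack.

(1,6) (2,4) (3,7) (4,1) (5,8) (6,2) (7,5) (8,3)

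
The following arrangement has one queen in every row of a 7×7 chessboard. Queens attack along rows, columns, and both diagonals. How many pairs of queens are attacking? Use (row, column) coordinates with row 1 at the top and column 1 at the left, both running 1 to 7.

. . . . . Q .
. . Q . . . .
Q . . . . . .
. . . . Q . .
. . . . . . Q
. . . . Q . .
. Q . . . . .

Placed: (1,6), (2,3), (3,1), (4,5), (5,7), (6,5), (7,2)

3

Same column: (4,5)–(6,5) (column 5).
Same diagonal: (2,3)–(4,5) (|2−4| = |3−5| = 2); (4,5)–(7,2) (|4−7| = |5−2| = 3).
Total attacking pairs: 3.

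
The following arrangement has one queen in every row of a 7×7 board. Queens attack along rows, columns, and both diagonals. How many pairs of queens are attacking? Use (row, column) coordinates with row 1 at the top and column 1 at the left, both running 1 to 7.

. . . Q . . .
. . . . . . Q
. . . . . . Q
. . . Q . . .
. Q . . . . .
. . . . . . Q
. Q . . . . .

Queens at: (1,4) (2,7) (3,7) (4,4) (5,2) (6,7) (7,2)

6

Same column: (1,4)–(4,4) (column 4); (2,7)–(3,7) (column 7); (2,7)–(6,7) (column 7); (3,7)–(6,7) (column 7); (5,2)–(7,2) (column 2).
Same diagonal: (2,7)–(7,2) (|2−7| = |7−2| = 5).
Total attacking pairs: 6.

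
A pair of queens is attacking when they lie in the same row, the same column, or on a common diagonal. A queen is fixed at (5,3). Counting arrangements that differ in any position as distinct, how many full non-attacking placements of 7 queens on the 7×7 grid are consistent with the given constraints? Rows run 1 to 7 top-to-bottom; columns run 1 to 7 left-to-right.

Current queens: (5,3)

Branch on row 1: col 1 → 1; col 2 → 1; col 4 → 1; col 5 → 2; col 6 → 1.
Sum: 1 + 1 + 1 + 2 + 1 = 6.

6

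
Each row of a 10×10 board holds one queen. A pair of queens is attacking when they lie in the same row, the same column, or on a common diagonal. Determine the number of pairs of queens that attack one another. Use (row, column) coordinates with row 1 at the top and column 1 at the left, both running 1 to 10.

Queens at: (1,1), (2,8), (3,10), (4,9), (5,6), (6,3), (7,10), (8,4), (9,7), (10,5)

2

Same column: (3,10)–(7,10) (column 10).
Same diagonal: (3,10)–(4,9) (|3−4| = |10−9| = 1).
Total attacking pairs: 2.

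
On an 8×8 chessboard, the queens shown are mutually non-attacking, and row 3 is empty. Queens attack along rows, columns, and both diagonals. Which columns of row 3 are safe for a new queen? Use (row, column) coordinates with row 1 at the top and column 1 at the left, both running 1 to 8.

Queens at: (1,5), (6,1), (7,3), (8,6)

columns 2, 8

(1,5) attacks row 3 at column 5 and diagonals 3, 7.
(6,1) attacks row 3 at column 1 and diagonals 4.
(7,3) attacks row 3 at column 3 and diagonals 7.
(8,6) attacks row 3 at column 6 and diagonals 1.
Attacked columns: {1, 3, 4, 5, 6, 7}. Safe: {2, 8}.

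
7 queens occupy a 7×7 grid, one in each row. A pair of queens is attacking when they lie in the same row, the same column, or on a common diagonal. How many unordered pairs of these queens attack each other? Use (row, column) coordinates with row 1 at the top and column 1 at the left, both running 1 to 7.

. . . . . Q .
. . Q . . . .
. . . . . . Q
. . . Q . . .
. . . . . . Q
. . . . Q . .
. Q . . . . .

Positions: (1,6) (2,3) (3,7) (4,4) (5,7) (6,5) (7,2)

Same column: (3,7)–(5,7) (column 7).
Total attacking pairs: 1.

1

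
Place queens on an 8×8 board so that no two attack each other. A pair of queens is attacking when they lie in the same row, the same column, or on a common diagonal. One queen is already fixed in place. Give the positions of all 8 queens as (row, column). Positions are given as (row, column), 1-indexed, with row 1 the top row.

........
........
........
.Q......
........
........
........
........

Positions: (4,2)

(1,3) (2,6) (3,4) (4,2) (5,8) (6,5) (7,7) (8,1)

Row 1: attacked by (4,2)→{2,5}. Safe: 1, 3, 4, 6, 7, 8. Place at column 3.
Row 2: attacked by (1,3)→{2,3,4}; (4,2)→{2,4}. Safe: 1, 5, 6, 7, 8. Place at column 6.
Row 3: attacked by (1,3)→{1,3,5}; (2,6)→{5,6,7}; (4,2)→{1,2,3}. Safe: 4, 8. Place at column 4.
Row 5: attacked by (1,3)→{3,7}; (2,6)→{3,6}; (3,4)→{2,4,6}; (4,2)→{1,2,3}. Safe: 5, 8. Place at column 8.
Row 6: attacked by (1,3)→{3,8}; (2,6)→{2,6}; (3,4)→{1,4,7}; (4,2)→{2,4}; (5,8)→{7,8}. Safe: 5. Place at column 5.
Row 7: attacked by (1,3)→{3}; (2,6)→{1,6}; (3,4)→{4,8}; (4,2)→{2,5}; (5,8)→{6,8}; (6,5)→{4,5,6}. Safe: 7. Place at column 7.
Row 8: attacked by (1,3)→{3}; (2,6)→{6}; (3,4)→{4}; (4,2)→{2,6}; (5,8)→{5,8}; (6,5)→{3,5,7}; (7,7)→{6,7,8}. Safe: 1. Place at column 1.
Columns [3, 6, 4, 2, 8, 5, 7, 1], r−c [-2, -4, -1, 2, -3, 1, 0, 7], r+c [4, 8, 7, 6, 13, 11, 14, 9] are all distinct, so no two queens attack.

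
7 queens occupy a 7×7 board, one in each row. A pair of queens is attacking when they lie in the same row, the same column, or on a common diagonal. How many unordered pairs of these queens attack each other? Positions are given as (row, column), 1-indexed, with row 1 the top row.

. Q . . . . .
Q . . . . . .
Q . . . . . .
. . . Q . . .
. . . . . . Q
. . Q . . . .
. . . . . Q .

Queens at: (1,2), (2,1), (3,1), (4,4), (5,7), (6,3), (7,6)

3

Same column: (2,1)–(3,1) (column 1).
Same diagonal: (1,2)–(2,1) (|1−2| = |2−1| = 1); (2,1)–(7,6) (|2−7| = |1−6| = 5).
Total attacking pairs: 3.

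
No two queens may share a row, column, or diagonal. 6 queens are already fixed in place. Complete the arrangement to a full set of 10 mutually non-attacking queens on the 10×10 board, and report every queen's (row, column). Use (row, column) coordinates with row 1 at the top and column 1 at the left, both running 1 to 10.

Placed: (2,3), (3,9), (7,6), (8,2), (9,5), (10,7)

Row 1: attacked by (2,3)→{2,3,4}; (3,9)→{7,9}; (7,6)→{6}; (8,2)→{2,9}; (9,5)→{5}; (10,7)→{7}. Safe: 1, 8, 10. Place at column 8.
Row 4: attacked by (1,8)→{5,8}; (2,3)→{1,3,5}; (3,9)→{8,9,10}; (7,6)→{3,6,9}; (8,2)→{2,6}; (9,5)→{5,10}; (10,7)→{1,7}. Safe: 4. Place at column 4.
Row 5: attacked by (1,8)→{4,8}; (2,3)→{3,6}; (3,9)→{7,9}; (4,4)→{3,4,5}; (7,6)→{4,6,8}; (8,2)→{2,5}; (9,5)→{1,5,9}; (10,7)→{2,7}. Safe: 10. Place at column 10.
Row 6: attacked by (1,8)→{3,8}; (2,3)→{3,7}; (3,9)→{6,9}; (4,4)→{2,4,6}; (5,10)→{9,10}; (7,6)→{5,6,7}; (8,2)→{2,4}; (9,5)→{2,5,8}; (10,7)→{3,7}. Safe: 1. Place at column 1.
Columns [8, 3, 9, 4, 10, 1, 6, 2, 5, 7], r−c [-7, -1, -6, 0, -5, 5, 1, 6, 4, 3], r+c [9, 5, 12, 8, 15, 7, 13, 10, 14, 17] are all distinct, so no two queens attack.

(1,8) (2,3) (3,9) (4,4) (5,10) (6,1) (7,6) (8,2) (9,5) (10,7)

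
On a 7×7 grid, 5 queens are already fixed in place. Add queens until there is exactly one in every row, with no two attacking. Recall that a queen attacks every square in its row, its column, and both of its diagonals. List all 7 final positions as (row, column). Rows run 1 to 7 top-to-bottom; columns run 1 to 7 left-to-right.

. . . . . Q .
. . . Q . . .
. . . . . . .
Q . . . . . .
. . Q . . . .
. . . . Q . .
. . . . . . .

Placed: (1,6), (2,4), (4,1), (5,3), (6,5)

Row 3: attacked by (1,6)→{4,6}; (2,4)→{3,4,5}; (4,1)→{1,2}; (5,3)→{1,3,5}; (6,5)→{2,5}. Safe: 7. Place at column 7.
Row 7: attacked by (1,6)→{6}; (2,4)→{4}; (3,7)→{3,7}; (4,1)→{1,4}; (5,3)→{1,3,5}; (6,5)→{4,5,6}. Safe: 2. Place at column 2.
Columns [6, 4, 7, 1, 3, 5, 2], r−c [-5, -2, -4, 3, 2, 1, 5], r+c [7, 6, 10, 5, 8, 11, 9] are all distinct, so no two queens attack.

(1,6) (2,4) (3,7) (4,1) (5,3) (6,5) (7,2)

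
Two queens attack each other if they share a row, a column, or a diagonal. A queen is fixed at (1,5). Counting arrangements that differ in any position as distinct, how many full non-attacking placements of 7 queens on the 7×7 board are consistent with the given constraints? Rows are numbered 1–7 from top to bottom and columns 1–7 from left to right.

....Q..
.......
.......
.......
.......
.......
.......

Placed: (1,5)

6

Branch on row 2: col 1 → 2; col 2 → 1; col 3 → 1; col 7 → 2.
Sum: 2 + 1 + 1 + 2 = 6.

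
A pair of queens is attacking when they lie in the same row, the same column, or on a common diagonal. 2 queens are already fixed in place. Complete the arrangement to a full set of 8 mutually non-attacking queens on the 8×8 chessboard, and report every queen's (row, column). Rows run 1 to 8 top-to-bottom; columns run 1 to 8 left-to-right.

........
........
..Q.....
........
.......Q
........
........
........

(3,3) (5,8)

Row 1: attacked by (3,3)→{1,3,5}; (5,8)→{4,8}. Safe: 2, 6, 7. Place at column 2.
Row 2: attacked by (1,2)→{1,2,3}; (3,3)→{2,3,4}; (5,8)→{5,8}. Safe: 6, 7. Place at column 7.
Row 4: attacked by (1,2)→{2,5}; (2,7)→{5,7}; (3,3)→{2,3,4}; (5,8)→{7,8}. Safe: 1, 6. Place at column 6.
Row 6: attacked by (1,2)→{2,7}; (2,7)→{3,7}; (3,3)→{3,6}; (4,6)→{4,6,8}; (5,8)→{7,8}. Safe: 1, 5. Place at column 5.
Row 7: attacked by (1,2)→{2,8}; (2,7)→{2,7}; (3,3)→{3,7}; (4,6)→{3,6}; (5,8)→{6,8}; (6,5)→{4,5,6}. Safe: 1. Place at column 1.
Row 8: attacked by (1,2)→{2}; (2,7)→{1,7}; (3,3)→{3,8}; (4,6)→{2,6}; (5,8)→{5,8}; (6,5)→{3,5,7}; (7,1)→{1,2}. Safe: 4. Place at column 4.
Columns [2, 7, 3, 6, 8, 5, 1, 4], r−c [-1, -5, 0, -2, -3, 1, 6, 4], r+c [3, 9, 6, 10, 13, 11, 8, 12] are all distinct, so no two queens attack.

(1,2) (2,7) (3,3) (4,6) (5,8) (6,5) (7,1) (8,4)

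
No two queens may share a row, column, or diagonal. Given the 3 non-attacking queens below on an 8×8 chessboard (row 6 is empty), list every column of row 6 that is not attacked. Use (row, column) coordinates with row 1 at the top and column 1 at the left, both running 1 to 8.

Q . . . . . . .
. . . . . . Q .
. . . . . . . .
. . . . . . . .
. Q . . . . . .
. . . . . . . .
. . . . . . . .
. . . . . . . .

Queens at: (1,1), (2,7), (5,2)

columns 4, 5, 8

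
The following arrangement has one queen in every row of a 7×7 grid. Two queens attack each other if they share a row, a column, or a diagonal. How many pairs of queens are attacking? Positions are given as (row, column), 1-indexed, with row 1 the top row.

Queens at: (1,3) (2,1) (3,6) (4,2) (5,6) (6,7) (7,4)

Same column: (3,6)–(5,6) (column 6).
Same diagonal: (5,6)–(6,7) (|5−6| = |6−7| = 1); (5,6)–(7,4) (|5−7| = |6−4| = 2).
Total attacking pairs: 3.

3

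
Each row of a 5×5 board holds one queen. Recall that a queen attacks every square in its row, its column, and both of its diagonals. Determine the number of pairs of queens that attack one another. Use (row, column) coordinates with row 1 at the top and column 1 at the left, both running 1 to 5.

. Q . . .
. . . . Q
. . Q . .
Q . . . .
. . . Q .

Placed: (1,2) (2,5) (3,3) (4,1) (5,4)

All columns are distinct and no two queens satisfy |Δrow| = |Δcol|, so no pair attacks.

0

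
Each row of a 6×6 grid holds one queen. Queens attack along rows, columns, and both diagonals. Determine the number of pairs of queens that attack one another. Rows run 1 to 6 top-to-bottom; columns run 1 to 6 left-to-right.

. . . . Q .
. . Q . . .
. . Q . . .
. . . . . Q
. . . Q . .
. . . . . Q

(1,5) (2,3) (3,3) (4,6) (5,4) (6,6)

4

Same column: (2,3)–(3,3) (column 3); (4,6)–(6,6) (column 6).
Same diagonal: (1,5)–(3,3) (|1−3| = |5−3| = 2); (3,3)–(6,6) (|3−6| = |3−6| = 3).
Total attacking pairs: 4.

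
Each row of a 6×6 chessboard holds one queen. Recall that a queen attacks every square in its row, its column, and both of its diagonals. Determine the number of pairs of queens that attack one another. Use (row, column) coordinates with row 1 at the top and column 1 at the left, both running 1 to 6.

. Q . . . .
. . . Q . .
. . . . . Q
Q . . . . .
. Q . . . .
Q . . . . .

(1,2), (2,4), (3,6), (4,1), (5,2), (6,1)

Same column: (1,2)–(5,2) (column 2); (4,1)–(6,1) (column 1).
Same diagonal: (4,1)–(5,2) (|4−5| = |1−2| = 1); (5,2)–(6,1) (|5−6| = |2−1| = 1).
Total attacking pairs: 4.

4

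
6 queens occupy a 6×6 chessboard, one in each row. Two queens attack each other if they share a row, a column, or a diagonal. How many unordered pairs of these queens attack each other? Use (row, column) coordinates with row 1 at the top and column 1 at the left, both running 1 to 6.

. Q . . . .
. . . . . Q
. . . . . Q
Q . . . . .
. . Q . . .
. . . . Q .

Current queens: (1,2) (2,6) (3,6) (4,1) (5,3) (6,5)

2

Same column: (2,6)–(3,6) (column 6).
Same diagonal: (2,6)–(5,3) (|2−5| = |6−3| = 3).
Total attacking pairs: 2.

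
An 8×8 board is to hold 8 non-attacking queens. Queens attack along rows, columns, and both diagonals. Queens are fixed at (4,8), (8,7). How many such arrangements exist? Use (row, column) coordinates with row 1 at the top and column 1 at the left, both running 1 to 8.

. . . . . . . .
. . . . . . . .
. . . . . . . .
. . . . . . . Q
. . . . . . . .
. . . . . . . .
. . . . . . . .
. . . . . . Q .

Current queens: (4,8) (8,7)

Branch on row 1: col 1 → 0; col 2 → 0; col 3 → 0; col 4 → 1; col 6 → 2.
Sum: 0 + 0 + 0 + 1 + 2 = 3.

3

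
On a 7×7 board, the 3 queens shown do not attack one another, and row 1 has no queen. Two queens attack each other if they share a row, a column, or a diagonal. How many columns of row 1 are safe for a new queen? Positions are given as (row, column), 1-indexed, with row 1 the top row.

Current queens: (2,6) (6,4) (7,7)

(2,6) attacks row 1 at column 6 and diagonals 5, 7.
(6,4) attacks row 1 at column 4.
(7,7) attacks row 1 at column 7 and diagonals 1.
Attacked columns: {1, 4, 5, 6, 7}. Safe: {2, 3}.

2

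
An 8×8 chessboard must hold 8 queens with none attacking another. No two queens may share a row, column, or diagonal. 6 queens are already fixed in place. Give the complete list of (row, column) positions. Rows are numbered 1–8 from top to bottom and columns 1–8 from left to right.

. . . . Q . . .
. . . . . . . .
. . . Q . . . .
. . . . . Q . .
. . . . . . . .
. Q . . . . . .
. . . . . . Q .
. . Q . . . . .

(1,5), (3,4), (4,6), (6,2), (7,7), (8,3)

(1,5) (2,1) (3,4) (4,6) (5,8) (6,2) (7,7) (8,3)

Row 2: attacked by (1,5)→{4,5,6}; (3,4)→{3,4,5}; (4,6)→{4,6,8}; (6,2)→{2,6}; (7,7)→{2,7}; (8,3)→{3}. Safe: 1. Place at column 1.
Row 5: attacked by (1,5)→{1,5}; (2,1)→{1,4}; (3,4)→{2,4,6}; (4,6)→{5,6,7}; (6,2)→{1,2,3}; (7,7)→{5,7}; (8,3)→{3,6}. Safe: 8. Place at column 8.
Columns [5, 1, 4, 6, 8, 2, 7, 3], r−c [-4, 1, -1, -2, -3, 4, 0, 5], r+c [6, 3, 7, 10, 13, 8, 14, 11] are all distinct, so no two queens attack.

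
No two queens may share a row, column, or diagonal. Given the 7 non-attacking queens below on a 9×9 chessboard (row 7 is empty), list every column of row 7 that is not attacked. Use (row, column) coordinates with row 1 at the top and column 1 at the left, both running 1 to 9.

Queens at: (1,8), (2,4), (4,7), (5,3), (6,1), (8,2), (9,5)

(1,8) attacks row 7 at column 8 and diagonals 2.
(2,4) attacks row 7 at column 4 and diagonals 9.
(4,7) attacks row 7 at column 7 and diagonals 4.
(5,3) attacks row 7 at column 3 and diagonals 1, 5.
(6,1) attacks row 7 at column 1 and diagonals 2.
(8,2) attacks row 7 at column 2 and diagonals 1, 3.
(9,5) attacks row 7 at column 5 and diagonals 3, 7.
Attacked columns: {1, 2, 3, 4, 5, 7, 8, 9}. Safe: {6}.

columns 6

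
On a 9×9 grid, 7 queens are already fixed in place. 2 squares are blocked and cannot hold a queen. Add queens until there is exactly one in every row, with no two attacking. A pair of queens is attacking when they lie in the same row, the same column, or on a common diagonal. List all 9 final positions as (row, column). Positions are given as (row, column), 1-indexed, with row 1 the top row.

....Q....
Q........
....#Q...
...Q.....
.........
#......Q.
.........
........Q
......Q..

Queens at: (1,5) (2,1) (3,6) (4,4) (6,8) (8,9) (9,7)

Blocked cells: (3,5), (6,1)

Row 5: attacked by (1,5)→{1,5,9}; (2,1)→{1,4}; (3,6)→{4,6,8}; (4,4)→{3,4,5}; (6,8)→{7,8,9}; (8,9)→{6,9}; (9,7)→{3,7}. Safe: 2. Place at column 2.
Row 7: attacked by (1,5)→{5}; (2,1)→{1,6}; (3,6)→{2,6}; (4,4)→{1,4,7}; (5,2)→{2,4}; (6,8)→{7,8,9}; (8,9)→{8,9}; (9,7)→{5,7,9}. Safe: 3. Place at column 3.
Columns [5, 1, 6, 4, 2, 8, 3, 9, 7], r−c [-4, 1, -3, 0, 3, -2, 4, -1, 2], r+c [6, 3, 9, 8, 7, 14, 10, 17, 16] are all distinct, so no two queens attack.

(1,5) (2,1) (3,6) (4,4) (5,2) (6,8) (7,3) (8,9) (9,7)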